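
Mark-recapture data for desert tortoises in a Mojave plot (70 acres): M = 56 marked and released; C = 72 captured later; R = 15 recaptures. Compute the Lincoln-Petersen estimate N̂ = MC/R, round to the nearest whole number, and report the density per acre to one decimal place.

density ≈ 3.8 desert tortoises per acre

N̂ = 56·72/15 = 4032/15 ≈ 268.8 → 269
Density = N̂ / area = 269 / 70 ≈ 3.84 → 3.8 per acre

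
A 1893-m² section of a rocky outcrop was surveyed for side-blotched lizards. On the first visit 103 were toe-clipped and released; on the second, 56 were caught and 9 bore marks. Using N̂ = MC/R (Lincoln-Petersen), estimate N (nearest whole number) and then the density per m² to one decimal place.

N̂ = 103·56/9 = 5768/9 ≈ 640.9 → 641
Density = N̂ / area = 641 / 1893 ≈ 0.34 → 0.3 per m²

density ≈ 0.3 side-blotched lizards per m²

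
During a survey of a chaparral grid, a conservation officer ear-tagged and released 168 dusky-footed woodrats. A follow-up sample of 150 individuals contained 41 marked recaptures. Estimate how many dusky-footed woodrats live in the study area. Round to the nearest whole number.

The marked fraction in the recapture sample should equal the marked fraction in the population: 41/150 = 168/N.
N = (168 × 150) / 41 = 25200 / 41 ≈ 614.6 → 615

N ≈ 615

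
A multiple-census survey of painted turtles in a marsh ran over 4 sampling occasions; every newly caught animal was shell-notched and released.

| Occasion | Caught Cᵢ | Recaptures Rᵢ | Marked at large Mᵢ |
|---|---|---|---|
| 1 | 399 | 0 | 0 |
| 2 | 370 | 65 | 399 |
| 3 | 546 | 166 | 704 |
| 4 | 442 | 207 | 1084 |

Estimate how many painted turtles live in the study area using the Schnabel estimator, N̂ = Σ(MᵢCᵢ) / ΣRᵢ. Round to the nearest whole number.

N ≈ 2309

Σ MᵢCᵢ = 0·399 + 399·370 + 704·546 + 1084·442 = 0 + 147630 + 384384 + 479128 = 1011142
Σ Rᵢ = 0 + 65 + 166 + 207 = 438
N̂ = 1011142 / 438 ≈ 2308.5 → 2309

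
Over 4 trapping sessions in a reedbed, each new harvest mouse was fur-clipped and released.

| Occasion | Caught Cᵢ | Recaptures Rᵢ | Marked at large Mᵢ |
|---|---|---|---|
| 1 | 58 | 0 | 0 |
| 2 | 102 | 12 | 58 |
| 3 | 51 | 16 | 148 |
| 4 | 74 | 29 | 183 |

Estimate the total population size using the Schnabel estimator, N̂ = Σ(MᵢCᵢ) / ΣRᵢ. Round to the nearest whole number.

N ≈ 474

Σ MᵢCᵢ = 0·58 + 58·102 + 148·51 + 183·74 = 0 + 5916 + 7548 + 13542 = 27006
Σ Rᵢ = 0 + 12 + 16 + 29 = 57
N̂ = 27006 / 57 ≈ 473.8 → 474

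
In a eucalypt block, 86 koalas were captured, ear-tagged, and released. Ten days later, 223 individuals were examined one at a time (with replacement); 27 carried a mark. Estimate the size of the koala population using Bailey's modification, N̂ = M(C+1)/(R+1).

N̂ = 86·(223+1)/(27+1) = 86·224/28 = 19264/28 = 688

N = 688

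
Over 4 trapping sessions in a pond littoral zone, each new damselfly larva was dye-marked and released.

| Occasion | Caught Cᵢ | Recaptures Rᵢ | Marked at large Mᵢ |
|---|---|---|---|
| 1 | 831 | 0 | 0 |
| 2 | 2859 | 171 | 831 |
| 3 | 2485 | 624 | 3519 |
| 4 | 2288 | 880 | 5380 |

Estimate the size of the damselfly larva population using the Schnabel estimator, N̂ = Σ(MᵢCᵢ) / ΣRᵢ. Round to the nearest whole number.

N ≈ 13,988

Σ MᵢCᵢ = 0·831 + 831·2859 + 3519·2485 + 5380·2288 = 0 + 2375829 + 8744715 + 12309440 = 23429984
Σ Rᵢ = 0 + 171 + 624 + 880 = 1675
N̂ = 23429984 / 1675 ≈ 13988.1 → 13988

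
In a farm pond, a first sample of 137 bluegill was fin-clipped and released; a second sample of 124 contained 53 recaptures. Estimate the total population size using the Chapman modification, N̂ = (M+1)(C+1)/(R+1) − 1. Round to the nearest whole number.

N ≈ 318

N̂ = (137+1)(124+1)/(53+1) − 1 = 138·125/54 − 1
= 17250/54 − 1 ≈ 319.4 − 1 ≈ 318.4 → 318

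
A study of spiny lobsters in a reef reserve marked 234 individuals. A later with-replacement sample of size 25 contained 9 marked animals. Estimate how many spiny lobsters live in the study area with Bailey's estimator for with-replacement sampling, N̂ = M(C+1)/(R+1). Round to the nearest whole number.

N̂ = 234·(25+1)/(9+1) = 234·26/10 = 6084/10 ≈ 608.4 → 608

N ≈ 608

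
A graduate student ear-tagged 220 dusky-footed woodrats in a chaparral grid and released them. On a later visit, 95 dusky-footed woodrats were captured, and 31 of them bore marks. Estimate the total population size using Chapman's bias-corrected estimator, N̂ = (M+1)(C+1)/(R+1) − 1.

N̂ = (220+1)(95+1)/(31+1) − 1 = 221·96/32 − 1
= 21216/32 − 1 = 663 − 1 = 662

N = 662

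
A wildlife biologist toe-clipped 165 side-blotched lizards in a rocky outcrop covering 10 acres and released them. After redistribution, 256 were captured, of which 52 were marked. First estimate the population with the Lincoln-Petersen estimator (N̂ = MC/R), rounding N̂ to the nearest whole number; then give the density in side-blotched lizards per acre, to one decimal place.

N̂ = 165·256/52 = 42240/52 ≈ 812.3 → 812
Density = N̂ / area = 812 / 10 ≈ 81.20 → 81.2 per acre

density ≈ 81.2 side-blotched lizards per acre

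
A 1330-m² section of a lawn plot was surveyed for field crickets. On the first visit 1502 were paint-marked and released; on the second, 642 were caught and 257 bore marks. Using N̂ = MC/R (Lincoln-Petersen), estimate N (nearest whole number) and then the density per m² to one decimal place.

N̂ = 1502·642/257 = 964284/257 ≈ 3752.1 → 3752
Density = N̂ / area = 3752 / 1330 ≈ 2.82 → 2.8 per m²

density ≈ 2.8 field crickets per m²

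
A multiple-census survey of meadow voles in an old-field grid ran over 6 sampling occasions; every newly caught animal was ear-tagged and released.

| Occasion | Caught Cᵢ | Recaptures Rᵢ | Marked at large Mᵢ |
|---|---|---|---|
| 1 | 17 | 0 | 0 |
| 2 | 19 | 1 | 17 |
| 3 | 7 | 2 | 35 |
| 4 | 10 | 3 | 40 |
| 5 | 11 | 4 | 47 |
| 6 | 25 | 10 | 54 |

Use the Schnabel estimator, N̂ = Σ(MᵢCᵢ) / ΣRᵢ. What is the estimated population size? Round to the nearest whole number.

N ≈ 142

Σ MᵢCᵢ = 0·17 + 17·19 + 35·7 + 40·10 + 47·11 + 54·25 = 0 + 323 + 245 + 400 + 517 + 1350 = 2835
Σ Rᵢ = 0 + 1 + 2 + 3 + 4 + 10 = 20
N̂ = 2835 / 20 ≈ 141.8 → 142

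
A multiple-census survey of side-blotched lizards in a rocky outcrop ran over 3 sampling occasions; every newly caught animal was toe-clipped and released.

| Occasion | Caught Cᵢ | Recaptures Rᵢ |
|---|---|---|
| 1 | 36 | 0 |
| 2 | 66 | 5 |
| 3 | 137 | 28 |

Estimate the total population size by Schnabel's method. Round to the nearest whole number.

N ≈ 475

Marked at large before each occasion: Mᵢ = Σⱼ<ᵢ (Cⱼ − Rⱼ) → M1=0, M2=36, M3=97
Σ MᵢCᵢ = 0·36 + 36·66 + 97·137 = 0 + 2376 + 13289 = 15665
Σ Rᵢ = 0 + 5 + 28 = 33
N̂ = 15665 / 33 ≈ 474.7 → 475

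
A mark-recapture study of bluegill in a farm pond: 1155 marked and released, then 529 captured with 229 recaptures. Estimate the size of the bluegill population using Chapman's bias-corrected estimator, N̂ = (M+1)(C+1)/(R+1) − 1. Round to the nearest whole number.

N ≈ 2663

N̂ = (1155+1)(529+1)/(229+1) − 1 = 1156·530/230 − 1
= 612680/230 − 1 ≈ 2663.8 − 1 ≈ 2662.8 → 2663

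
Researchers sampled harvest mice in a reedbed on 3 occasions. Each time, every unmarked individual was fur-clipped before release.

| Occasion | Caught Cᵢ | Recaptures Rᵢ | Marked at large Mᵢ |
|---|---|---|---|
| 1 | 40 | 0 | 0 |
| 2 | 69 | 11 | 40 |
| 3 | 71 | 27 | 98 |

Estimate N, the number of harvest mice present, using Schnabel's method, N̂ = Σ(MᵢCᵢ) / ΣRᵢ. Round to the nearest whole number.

Σ MᵢCᵢ = 0·40 + 40·69 + 98·71 = 0 + 2760 + 6958 = 9718
Σ Rᵢ = 0 + 11 + 27 = 38
N̂ = 9718 / 38 ≈ 255.7 → 256

N ≈ 256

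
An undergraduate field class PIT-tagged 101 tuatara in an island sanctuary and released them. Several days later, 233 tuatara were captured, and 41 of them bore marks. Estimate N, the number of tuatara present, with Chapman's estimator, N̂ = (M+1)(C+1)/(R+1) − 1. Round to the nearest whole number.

N ≈ 567

N̂ = (101+1)(233+1)/(41+1) − 1 = 102·234/42 − 1
= 23868/42 − 1 ≈ 568.3 − 1 ≈ 567.3 → 567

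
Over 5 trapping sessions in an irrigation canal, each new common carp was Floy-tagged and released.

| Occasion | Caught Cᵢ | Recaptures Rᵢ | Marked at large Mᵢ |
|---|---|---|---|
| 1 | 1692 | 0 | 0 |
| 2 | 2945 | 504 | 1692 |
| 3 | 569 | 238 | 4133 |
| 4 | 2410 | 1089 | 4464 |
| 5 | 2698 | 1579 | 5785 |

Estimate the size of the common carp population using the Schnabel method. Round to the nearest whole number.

N ≈ 9883

Σ MᵢCᵢ = 0·1692 + 1692·2945 + 4133·569 + 4464·2410 + 5785·2698 = 0 + 4982940 + 2351677 + 10758240 + 15607930 = 33700787
Σ Rᵢ = 0 + 504 + 238 + 1089 + 1579 = 3410
N̂ = 33700787 / 3410 ≈ 9882.9 → 9883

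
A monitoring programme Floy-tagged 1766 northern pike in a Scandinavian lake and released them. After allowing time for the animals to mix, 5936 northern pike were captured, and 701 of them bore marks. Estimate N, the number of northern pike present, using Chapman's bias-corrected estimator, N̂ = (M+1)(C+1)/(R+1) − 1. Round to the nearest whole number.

N̂ = (1766+1)(5936+1)/(701+1) − 1 = 1767·5937/702 − 1
= 10490679/702 − 1 ≈ 14944.0 − 1 ≈ 14943.0 → 14943

N ≈ 14,943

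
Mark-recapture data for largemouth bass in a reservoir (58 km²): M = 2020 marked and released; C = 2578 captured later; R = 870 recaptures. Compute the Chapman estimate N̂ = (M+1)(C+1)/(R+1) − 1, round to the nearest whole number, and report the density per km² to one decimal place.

N̂ = 2021·2579/871 − 1 = 5212159/871 − 1 ≈ 5983.1 → 5983
Density = N̂ / area = 5983 / 58 ≈ 103.16 → 103.2 per km²

density ≈ 103.2 largemouth bass per km²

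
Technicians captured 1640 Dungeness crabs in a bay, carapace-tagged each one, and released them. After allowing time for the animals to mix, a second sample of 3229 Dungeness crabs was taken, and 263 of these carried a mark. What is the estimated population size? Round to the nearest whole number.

N = (1640 × 3229) / 263 = 5295560 / 263 ≈ 20135.2 → 20135

N ≈ 20,135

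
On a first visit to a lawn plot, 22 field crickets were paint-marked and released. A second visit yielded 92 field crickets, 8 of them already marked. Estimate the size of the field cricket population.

If marked individuals mix randomly, R/C ≈ M/N, giving N ≈ M·C/R.
N = (22 × 92) / 8 = 2024 / 8 = 253

N = 253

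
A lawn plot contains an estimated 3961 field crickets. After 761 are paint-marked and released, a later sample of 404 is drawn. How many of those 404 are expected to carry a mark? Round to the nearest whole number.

expected recaptures ≈ 78

Expected recaptures E[R] = M·C / N.
E[R] = 761 × 404 / 3961 = 307444 / 3961 ≈ 77.6 → 78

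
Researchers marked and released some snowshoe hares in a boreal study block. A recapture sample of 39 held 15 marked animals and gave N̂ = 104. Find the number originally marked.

From N = M·C/R: M = N·R / C = 104·15 / 39 = 1560 / 39 = 40.

M = 40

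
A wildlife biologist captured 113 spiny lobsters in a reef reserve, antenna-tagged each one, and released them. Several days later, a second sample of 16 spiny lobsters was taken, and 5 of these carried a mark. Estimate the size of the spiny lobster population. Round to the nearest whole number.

Lincoln-Petersen assumes M/N = R/C, so N = M·C / R.
N = (113 × 16) / 5 = 1808 / 5 ≈ 361.6 → 362

N ≈ 362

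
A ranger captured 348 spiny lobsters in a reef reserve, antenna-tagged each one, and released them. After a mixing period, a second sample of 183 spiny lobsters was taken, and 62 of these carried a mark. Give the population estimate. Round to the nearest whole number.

The marked fraction in the recapture sample should equal the marked fraction in the population: 62/183 = 348/N.
N = (348 × 183) / 62 = 63684 / 62 ≈ 1027.2 → 1027

N ≈ 1027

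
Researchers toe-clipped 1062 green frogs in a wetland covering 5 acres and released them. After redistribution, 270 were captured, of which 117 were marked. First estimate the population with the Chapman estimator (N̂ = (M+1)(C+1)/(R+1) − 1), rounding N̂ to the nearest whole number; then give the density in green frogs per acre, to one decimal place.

density ≈ 488.0 green frogs per acre

N̂ = 1063·271/118 − 1 = 288073/118 − 1 ≈ 2440.3 → 2440
Density = N̂ / area = 2440 / 5 = 488.0 per acre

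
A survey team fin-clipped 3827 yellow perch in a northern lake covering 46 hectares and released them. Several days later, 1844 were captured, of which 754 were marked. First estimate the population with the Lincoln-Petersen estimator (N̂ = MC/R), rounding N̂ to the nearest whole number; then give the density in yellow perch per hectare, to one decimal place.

density ≈ 203.5 yellow perch per hectare

N̂ = 3827·1844/754 = 7056988/754 ≈ 9359.4 → 9359
Density = N̂ / area = 9359 / 46 ≈ 203.46 → 203.5 per hectare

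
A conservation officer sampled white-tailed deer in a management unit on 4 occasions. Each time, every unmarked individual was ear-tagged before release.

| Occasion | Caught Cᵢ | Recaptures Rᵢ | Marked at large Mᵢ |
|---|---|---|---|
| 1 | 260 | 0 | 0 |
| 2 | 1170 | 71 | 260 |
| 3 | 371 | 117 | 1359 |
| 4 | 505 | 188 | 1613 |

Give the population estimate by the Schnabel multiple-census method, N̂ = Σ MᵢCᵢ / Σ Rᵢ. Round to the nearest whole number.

N ≈ 4316

Σ MᵢCᵢ = 0·260 + 260·1170 + 1359·371 + 1613·505 = 0 + 304200 + 504189 + 814565 = 1622954
Σ Rᵢ = 0 + 71 + 117 + 188 = 376
N̂ = 1622954 / 376 ≈ 4316.4 → 4316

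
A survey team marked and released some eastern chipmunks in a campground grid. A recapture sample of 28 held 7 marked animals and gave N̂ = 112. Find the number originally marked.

M = 28

From N = M·C/R: M = N·R / C = 112·7 / 28 = 784 / 28 = 28.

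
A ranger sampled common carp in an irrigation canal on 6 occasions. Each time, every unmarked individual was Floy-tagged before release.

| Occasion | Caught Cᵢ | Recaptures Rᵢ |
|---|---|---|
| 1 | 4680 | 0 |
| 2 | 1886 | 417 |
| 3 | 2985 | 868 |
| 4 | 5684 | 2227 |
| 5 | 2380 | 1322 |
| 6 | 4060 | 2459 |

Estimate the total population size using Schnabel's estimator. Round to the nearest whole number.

N ≈ 21,110

Marked at large before each occasion: Mᵢ = Σⱼ<ᵢ (Cⱼ − Rⱼ) → M1=0, M2=4680, M3=6149, M4=8266, M5=11723, M6=12781
Σ MᵢCᵢ = 0·4680 + 4680·1886 + 6149·2985 + 8266·5684 + 11723·2380 + 12781·4060 = 0 + 8826480 + 18354765 + 46983944 + 27900740 + 51890860 = 153956789
Σ Rᵢ = 0 + 417 + 868 + 2227 + 1322 + 2459 = 7293
N̂ = 153956789 / 7293 ≈ 21110.2 → 21110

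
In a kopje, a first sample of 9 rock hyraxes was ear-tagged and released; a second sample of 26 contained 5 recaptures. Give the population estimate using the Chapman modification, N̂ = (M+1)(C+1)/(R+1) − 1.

N = 44

N̂ = (9+1)(26+1)/(5+1) − 1 = 10·27/6 − 1
= 270/6 − 1 = 45 − 1 = 44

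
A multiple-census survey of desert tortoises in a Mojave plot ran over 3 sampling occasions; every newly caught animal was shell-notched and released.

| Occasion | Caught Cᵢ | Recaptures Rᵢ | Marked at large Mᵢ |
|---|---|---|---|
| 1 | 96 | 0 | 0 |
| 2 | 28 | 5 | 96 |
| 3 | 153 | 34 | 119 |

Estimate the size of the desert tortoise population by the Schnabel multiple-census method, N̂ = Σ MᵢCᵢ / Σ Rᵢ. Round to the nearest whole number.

Σ MᵢCᵢ = 0·96 + 96·28 + 119·153 = 0 + 2688 + 18207 = 20895
Σ Rᵢ = 0 + 5 + 34 = 39
N̂ = 20895 / 39 ≈ 535.8 → 536

N ≈ 536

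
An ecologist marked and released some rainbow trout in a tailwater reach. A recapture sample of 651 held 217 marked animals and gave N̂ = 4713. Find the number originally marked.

M = 1571

From N = M·C/R: M = N·R / C = 4713·217 / 651 = 1022721 / 651 = 1571.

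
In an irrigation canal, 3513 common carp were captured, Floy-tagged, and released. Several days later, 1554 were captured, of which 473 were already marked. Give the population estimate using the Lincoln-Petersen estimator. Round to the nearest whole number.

Lincoln-Petersen assumes M/N = R/C, so N = M·C / R.
N = (3513 × 1554) / 473 = 5459202 / 473 ≈ 11541.7 → 11542

N ≈ 11,542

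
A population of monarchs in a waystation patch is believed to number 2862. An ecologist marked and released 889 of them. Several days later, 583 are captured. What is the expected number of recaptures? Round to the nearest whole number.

The marked fraction of the population is 889/2862, so in a sample of 583 expect C·(M/N) marked.
E[R] = 889 × 583 / 2862 = 518287 / 2862 ≈ 181.1 → 181

expected recaptures ≈ 181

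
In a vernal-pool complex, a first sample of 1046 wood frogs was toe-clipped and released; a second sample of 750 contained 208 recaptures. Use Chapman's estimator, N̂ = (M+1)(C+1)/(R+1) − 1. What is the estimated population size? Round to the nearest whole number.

N̂ = (1046+1)(750+1)/(208+1) − 1 = 1047·751/209 − 1
= 786297/209 − 1 ≈ 3762.2 − 1 ≈ 3761.2 → 3761

N ≈ 3761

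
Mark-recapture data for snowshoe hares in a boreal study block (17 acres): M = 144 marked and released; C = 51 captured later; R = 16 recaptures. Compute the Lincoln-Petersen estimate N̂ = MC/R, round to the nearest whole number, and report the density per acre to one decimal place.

N̂ = 144·51/16 = 7344/16 = 459
Density = N̂ / area = 459 / 17 = 27.0 per acre

density ≈ 27.0 snowshoe hares per acre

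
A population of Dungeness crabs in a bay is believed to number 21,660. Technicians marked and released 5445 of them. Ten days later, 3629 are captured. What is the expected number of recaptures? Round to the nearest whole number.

expected recaptures ≈ 912

The marked fraction of the population is 5445/21660, so in a sample of 3629 expect C·(M/N) marked.
E[R] = 5445 × 3629 / 21660 = 19759905 / 21660 ≈ 912.3 → 912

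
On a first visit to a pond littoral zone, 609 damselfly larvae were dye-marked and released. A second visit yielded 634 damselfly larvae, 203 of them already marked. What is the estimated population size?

N = (609 × 634) / 203 = 386106 / 203 = 1902

N = 1902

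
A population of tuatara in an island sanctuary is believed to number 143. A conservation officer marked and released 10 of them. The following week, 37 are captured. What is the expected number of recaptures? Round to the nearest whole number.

The marked fraction of the population is 10/143, so in a sample of 37 expect C·(M/N) marked.
E[R] = 10 × 37 / 143 = 370 / 143 ≈ 2.6 → 3

expected recaptures ≈ 3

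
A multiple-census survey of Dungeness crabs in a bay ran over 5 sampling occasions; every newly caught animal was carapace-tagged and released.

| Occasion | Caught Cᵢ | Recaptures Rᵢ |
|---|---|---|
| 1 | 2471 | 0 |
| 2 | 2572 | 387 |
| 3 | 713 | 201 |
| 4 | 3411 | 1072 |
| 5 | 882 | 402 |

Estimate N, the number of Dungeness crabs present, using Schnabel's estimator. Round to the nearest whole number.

Marked at large before each occasion: Mᵢ = Σⱼ<ᵢ (Cⱼ − Rⱼ) → M1=0, M2=2471, M3=4656, M4=5168, M5=7507
Σ MᵢCᵢ = 0·2471 + 2471·2572 + 4656·713 + 5168·3411 + 7507·882 = 0 + 6355412 + 3319728 + 17628048 + 6621174 = 33924362
Σ Rᵢ = 0 + 387 + 201 + 1072 + 402 = 2062
N̂ = 33924362 / 2062 ≈ 16452.2 → 16452

N ≈ 16,452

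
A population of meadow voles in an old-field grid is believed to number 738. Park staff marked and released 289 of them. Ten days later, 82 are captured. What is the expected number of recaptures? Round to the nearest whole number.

Expected recaptures E[R] = M·C / N.
E[R] = 289 × 82 / 738 = 23698 / 738 ≈ 32.1 → 32

expected recaptures ≈ 32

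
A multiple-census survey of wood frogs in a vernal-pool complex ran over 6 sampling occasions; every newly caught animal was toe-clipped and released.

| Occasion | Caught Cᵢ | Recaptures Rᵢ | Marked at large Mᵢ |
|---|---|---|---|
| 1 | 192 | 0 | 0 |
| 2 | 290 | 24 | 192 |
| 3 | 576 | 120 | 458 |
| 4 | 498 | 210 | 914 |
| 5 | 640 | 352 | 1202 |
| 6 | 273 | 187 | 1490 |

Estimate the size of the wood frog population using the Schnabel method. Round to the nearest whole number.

Σ MᵢCᵢ = 0·192 + 192·290 + 458·576 + 914·498 + 1202·640 + 1490·273 = 0 + 55680 + 263808 + 455172 + 769280 + 406770 = 1950710
Σ Rᵢ = 0 + 24 + 120 + 210 + 352 + 187 = 893
N̂ = 1950710 / 893 ≈ 2184.4 → 2184

N ≈ 2184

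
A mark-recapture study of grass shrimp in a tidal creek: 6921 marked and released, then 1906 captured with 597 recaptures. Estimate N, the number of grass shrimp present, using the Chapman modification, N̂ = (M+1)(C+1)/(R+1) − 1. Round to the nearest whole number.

N ≈ 22,073

N̂ = (6921+1)(1906+1)/(597+1) − 1 = 6922·1907/598 − 1
= 13200254/598 − 1 ≈ 22074.0 − 1 ≈ 22073.0 → 22073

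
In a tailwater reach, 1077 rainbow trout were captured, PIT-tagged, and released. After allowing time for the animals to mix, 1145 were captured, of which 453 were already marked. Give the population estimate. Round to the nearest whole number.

If marked individuals mix randomly, R/C ≈ M/N, giving N ≈ M·C/R.
N = (1077 × 1145) / 453 = 1233165 / 453 ≈ 2722.2 → 2722

N ≈ 2722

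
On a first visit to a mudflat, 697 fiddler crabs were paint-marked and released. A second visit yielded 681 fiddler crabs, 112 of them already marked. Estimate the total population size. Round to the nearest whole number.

The marked fraction in the recapture sample should equal the marked fraction in the population: 112/681 = 697/N.
N = (697 × 681) / 112 = 474657 / 112 ≈ 4238.0 → 4238

N ≈ 4238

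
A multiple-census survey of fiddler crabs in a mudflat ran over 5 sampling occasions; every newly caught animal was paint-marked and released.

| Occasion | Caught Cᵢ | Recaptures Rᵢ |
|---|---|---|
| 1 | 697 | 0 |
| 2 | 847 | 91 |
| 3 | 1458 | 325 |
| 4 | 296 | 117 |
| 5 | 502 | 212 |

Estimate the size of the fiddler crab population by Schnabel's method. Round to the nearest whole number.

N ≈ 6527

Marked at large before each occasion: Mᵢ = Σⱼ<ᵢ (Cⱼ − Rⱼ) → M1=0, M2=697, M3=1453, M4=2586, M5=2765
Σ MᵢCᵢ = 0·697 + 697·847 + 1453·1458 + 2586·296 + 2765·502 = 0 + 590359 + 2118474 + 765456 + 1388030 = 4862319
Σ Rᵢ = 0 + 91 + 325 + 117 + 212 = 745
N̂ = 4862319 / 745 ≈ 6526.6 → 6527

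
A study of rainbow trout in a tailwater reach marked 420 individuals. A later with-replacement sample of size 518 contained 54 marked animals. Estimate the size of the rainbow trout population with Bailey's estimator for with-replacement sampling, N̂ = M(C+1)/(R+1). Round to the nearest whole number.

N̂ = 420·(518+1)/(54+1) = 420·519/55 = 217980/55 ≈ 3963.3 → 3963

N ≈ 3963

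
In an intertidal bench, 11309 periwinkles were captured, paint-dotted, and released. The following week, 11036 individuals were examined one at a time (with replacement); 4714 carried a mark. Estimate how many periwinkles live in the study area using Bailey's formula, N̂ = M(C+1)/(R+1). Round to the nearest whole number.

N̂ = 11309·(11036+1)/(4714+1) = 11309·11037/4715 = 124817433/4715 ≈ 26472.4 → 26472

N ≈ 26,472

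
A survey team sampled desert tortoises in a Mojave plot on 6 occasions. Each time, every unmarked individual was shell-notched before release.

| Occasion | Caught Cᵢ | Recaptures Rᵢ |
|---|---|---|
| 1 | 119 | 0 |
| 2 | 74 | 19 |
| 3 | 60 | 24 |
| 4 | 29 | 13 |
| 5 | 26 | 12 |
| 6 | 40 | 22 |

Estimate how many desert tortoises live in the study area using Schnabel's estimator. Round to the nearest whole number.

Marked at large before each occasion: Mᵢ = Σⱼ<ᵢ (Cⱼ − Rⱼ) → M1=0, M2=119, M3=174, M4=210, M5=226, M6=240
Σ MᵢCᵢ = 0·119 + 119·74 + 174·60 + 210·29 + 226·26 + 240·40 = 0 + 8806 + 10440 + 6090 + 5876 + 9600 = 40812
Σ Rᵢ = 0 + 19 + 24 + 13 + 12 + 22 = 90
N̂ = 40812 / 90 ≈ 453.47 → 453

N ≈ 453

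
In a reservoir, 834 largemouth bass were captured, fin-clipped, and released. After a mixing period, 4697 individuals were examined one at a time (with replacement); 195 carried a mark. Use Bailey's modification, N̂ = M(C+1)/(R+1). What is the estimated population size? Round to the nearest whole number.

N ≈ 19,990

N̂ = 834·(4697+1)/(195+1) = 834·4698/196 = 3918132/196 ≈ 19990.47 → 19990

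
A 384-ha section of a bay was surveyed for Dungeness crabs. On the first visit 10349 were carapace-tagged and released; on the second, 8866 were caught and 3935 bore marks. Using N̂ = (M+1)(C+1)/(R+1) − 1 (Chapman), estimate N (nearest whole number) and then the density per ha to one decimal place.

N̂ = 10350·8867/3936 − 1 = 91773450/3936 − 1 ≈ 23315.4 → 23315
Density = N̂ / area = 23315 / 384 ≈ 60.72 → 60.7 per ha

density ≈ 60.7 Dungeness crabs per ha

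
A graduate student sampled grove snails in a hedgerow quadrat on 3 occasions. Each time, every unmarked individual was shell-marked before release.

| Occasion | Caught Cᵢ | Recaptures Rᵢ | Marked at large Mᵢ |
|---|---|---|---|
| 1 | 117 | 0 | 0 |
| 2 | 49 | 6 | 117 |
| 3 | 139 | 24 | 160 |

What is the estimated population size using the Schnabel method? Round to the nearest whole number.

Σ MᵢCᵢ = 0·117 + 117·49 + 160·139 = 0 + 5733 + 22240 = 27973
Σ Rᵢ = 0 + 6 + 24 = 30
N̂ = 27973 / 30 ≈ 932.4 → 932

N ≈ 932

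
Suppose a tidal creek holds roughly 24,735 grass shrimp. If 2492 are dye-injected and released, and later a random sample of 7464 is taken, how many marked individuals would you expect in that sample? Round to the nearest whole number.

The marked fraction of the population is 2492/24735, so in a sample of 7464 expect C·(M/N) marked.
E[R] = 2492 × 7464 / 24735 = 18600288 / 24735 ≈ 752.0 → 752

expected recaptures ≈ 752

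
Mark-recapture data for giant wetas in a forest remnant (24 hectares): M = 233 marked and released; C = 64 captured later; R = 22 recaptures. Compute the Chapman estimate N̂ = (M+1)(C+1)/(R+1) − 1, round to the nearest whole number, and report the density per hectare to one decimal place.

N̂ = 234·65/23 − 1 = 15210/23 − 1 ≈ 660.3 → 660
Density = N̂ / area = 660 / 24 ≈ 27.50 → 27.5 per hectare

density ≈ 27.5 giant wetas per hectare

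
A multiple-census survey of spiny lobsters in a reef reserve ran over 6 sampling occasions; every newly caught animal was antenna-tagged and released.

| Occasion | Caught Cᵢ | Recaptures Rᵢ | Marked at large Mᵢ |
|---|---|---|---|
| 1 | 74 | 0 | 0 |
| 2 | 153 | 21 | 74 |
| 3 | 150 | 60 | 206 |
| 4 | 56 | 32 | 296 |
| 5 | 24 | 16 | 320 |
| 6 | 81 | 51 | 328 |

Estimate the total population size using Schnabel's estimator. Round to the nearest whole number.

N ≈ 517

Σ MᵢCᵢ = 0·74 + 74·153 + 206·150 + 296·56 + 320·24 + 328·81 = 0 + 11322 + 30900 + 16576 + 7680 + 26568 = 93046
Σ Rᵢ = 0 + 21 + 60 + 32 + 16 + 51 = 180
N̂ = 93046 / 180 ≈ 516.9 → 517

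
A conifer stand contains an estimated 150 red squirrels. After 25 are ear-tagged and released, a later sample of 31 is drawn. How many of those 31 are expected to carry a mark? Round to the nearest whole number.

expected recaptures ≈ 5

Expected recaptures E[R] = M·C / N.
E[R] = 25 × 31 / 150 = 775 / 150 ≈ 5.2 → 5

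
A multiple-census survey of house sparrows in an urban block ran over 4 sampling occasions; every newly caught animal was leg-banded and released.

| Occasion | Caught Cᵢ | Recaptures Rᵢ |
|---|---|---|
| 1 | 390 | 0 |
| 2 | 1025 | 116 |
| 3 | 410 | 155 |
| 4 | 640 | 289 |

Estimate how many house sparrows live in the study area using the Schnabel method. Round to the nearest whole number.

N ≈ 3441

Marked at large before each occasion: Mᵢ = Σⱼ<ᵢ (Cⱼ − Rⱼ) → M1=0, M2=390, M3=1299, M4=1554
Σ MᵢCᵢ = 0·390 + 390·1025 + 1299·410 + 1554·640 = 0 + 399750 + 532590 + 994560 = 1926900
Σ Rᵢ = 0 + 116 + 155 + 289 = 560
N̂ = 1926900 / 560 ≈ 3440.9 → 3441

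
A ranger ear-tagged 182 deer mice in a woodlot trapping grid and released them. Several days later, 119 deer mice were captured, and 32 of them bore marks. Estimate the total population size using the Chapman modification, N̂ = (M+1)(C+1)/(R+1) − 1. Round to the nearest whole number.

N̂ = (182+1)(119+1)/(32+1) − 1 = 183·120/33 − 1
= 21960/33 − 1 ≈ 665.45 − 1 ≈ 664.45 → 664

N ≈ 664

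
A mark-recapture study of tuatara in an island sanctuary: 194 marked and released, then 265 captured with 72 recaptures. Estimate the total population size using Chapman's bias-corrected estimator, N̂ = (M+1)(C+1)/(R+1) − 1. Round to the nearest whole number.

N̂ = (194+1)(265+1)/(72+1) − 1 = 195·266/73 − 1
= 51870/73 − 1 ≈ 710.5 − 1 ≈ 709.5 → 710

N ≈ 710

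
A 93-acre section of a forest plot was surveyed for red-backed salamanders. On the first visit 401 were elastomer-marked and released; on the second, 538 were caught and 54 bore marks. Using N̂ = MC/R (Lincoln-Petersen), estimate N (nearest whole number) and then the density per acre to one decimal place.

N̂ = 401·538/54 = 215738/54 ≈ 3995.1 → 3995
Density = N̂ / area = 3995 / 93 ≈ 42.96 → 43.0 per acre

density ≈ 43.0 red-backed salamanders per acre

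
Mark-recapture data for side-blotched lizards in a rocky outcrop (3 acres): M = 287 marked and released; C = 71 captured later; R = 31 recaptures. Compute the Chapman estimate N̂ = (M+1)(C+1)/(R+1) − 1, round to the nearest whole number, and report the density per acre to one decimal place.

N̂ = 288·72/32 − 1 = 20736/32 − 1 = 647
Density = N̂ / area = 647 / 3 ≈ 215.67 → 215.7 per acre

density ≈ 215.7 side-blotched lizards per acre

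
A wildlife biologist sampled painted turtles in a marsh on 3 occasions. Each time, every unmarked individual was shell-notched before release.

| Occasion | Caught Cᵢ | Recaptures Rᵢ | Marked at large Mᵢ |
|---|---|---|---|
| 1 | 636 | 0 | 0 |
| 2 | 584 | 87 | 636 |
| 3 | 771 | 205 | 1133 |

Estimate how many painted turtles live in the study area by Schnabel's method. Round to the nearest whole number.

Σ MᵢCᵢ = 0·636 + 636·584 + 1133·771 = 0 + 371424 + 873543 = 1244967
Σ Rᵢ = 0 + 87 + 205 = 292
N̂ = 1244967 / 292 ≈ 4263.6 → 4264

N ≈ 4264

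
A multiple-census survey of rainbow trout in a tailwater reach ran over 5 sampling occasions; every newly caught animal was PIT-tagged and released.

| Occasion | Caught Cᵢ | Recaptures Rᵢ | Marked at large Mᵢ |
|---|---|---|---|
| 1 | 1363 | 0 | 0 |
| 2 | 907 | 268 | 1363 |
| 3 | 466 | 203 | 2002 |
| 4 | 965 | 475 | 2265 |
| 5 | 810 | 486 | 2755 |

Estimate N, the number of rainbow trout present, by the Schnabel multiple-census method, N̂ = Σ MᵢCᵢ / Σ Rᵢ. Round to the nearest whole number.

N ≈ 4599

Σ MᵢCᵢ = 0·1363 + 1363·907 + 2002·466 + 2265·965 + 2755·810 = 0 + 1236241 + 932932 + 2185725 + 2231550 = 6586448
Σ Rᵢ = 0 + 268 + 203 + 475 + 486 = 1432
N̂ = 6586448 / 1432 ≈ 4599.47 → 4599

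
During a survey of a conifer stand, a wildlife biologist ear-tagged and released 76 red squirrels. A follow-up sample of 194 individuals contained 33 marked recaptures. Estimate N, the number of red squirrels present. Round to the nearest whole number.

N = (76 × 194) / 33 = 14744 / 33 ≈ 446.8 → 447

N ≈ 447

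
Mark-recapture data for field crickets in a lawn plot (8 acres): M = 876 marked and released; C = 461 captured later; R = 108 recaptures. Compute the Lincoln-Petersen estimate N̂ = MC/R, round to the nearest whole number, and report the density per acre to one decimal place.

N̂ = 876·461/108 = 403836/108 ≈ 3739.2 → 3739
Density = N̂ / area = 3739 / 8 ≈ 467.38 → 467.4 per acre

density ≈ 467.4 field crickets per acre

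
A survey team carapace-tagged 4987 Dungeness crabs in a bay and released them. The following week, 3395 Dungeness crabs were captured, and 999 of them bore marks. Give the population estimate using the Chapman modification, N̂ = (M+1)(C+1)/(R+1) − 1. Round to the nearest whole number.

N̂ = (4987+1)(3395+1)/(999+1) − 1 = 4988·3396/1000 − 1
= 16939248/1000 − 1 ≈ 16939.2 − 1 ≈ 16938.2 → 16938

N ≈ 16,938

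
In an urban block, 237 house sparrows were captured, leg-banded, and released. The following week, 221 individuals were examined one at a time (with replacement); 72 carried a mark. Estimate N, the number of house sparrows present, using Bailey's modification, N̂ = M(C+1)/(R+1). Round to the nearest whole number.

N̂ = 237·(221+1)/(72+1) = 237·222/73 = 52614/73 ≈ 720.7 → 721

N ≈ 721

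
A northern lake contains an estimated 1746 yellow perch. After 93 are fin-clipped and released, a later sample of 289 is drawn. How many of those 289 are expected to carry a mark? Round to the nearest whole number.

expected recaptures ≈ 15

Expected recaptures E[R] = M·C / N.
E[R] = 93 × 289 / 1746 = 26877 / 1746 ≈ 15.4 → 15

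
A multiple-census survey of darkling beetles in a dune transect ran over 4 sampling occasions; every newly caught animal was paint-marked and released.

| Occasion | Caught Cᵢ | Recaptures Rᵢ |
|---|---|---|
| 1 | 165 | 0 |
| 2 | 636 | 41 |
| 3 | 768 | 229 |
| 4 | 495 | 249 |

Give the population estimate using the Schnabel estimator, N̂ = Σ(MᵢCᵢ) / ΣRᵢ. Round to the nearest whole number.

N ≈ 2566

Marked at large before each occasion: Mᵢ = Σⱼ<ᵢ (Cⱼ − Rⱼ) → M1=0, M2=165, M3=760, M4=1299
Σ MᵢCᵢ = 0·165 + 165·636 + 760·768 + 1299·495 = 0 + 104940 + 583680 + 643005 = 1331625
Σ Rᵢ = 0 + 41 + 229 + 249 = 519
N̂ = 1331625 / 519 ≈ 2565.8 → 2566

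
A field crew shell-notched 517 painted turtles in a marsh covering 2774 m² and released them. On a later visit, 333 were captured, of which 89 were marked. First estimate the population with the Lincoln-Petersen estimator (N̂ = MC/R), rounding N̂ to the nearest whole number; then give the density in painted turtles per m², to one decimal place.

N̂ = 517·333/89 = 172161/89 ≈ 1934.4 → 1934
Density = N̂ / area = 1934 / 2774 ≈ 0.70 → 0.7 per m²

density ≈ 0.7 painted turtles per m²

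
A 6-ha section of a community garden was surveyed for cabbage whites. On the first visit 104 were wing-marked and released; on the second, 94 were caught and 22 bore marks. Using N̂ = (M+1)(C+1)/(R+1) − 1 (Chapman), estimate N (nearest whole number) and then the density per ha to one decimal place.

density ≈ 72.2 cabbage whites per ha

N̂ = 105·95/23 − 1 = 9975/23 − 1 ≈ 432.7 → 433
Density = N̂ / area = 433 / 6 ≈ 72.17 → 72.2 per ha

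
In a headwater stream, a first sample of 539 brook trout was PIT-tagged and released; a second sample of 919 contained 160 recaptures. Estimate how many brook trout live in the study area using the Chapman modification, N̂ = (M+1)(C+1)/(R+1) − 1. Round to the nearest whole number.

N̂ = (539+1)(919+1)/(160+1) − 1 = 540·920/161 − 1
= 496800/161 − 1 ≈ 3085.7 − 1 ≈ 3084.7 → 3085

N ≈ 3085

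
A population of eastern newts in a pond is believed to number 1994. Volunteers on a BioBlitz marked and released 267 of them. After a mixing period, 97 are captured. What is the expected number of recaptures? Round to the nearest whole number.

The marked fraction of the population is 267/1994, so in a sample of 97 expect C·(M/N) marked.
E[R] = 267 × 97 / 1994 = 25899 / 1994 ≈ 13.0 → 13

expected recaptures ≈ 13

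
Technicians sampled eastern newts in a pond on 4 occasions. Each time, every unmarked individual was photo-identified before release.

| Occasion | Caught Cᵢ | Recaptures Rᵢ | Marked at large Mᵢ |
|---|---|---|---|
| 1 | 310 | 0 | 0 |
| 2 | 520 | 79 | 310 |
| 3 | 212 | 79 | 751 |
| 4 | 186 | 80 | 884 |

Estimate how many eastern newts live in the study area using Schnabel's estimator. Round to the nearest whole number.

Σ MᵢCᵢ = 0·310 + 310·520 + 751·212 + 884·186 = 0 + 161200 + 159212 + 164424 = 484836
Σ Rᵢ = 0 + 79 + 79 + 80 = 238
N̂ = 484836 / 238 ≈ 2037.1 → 2037

N ≈ 2037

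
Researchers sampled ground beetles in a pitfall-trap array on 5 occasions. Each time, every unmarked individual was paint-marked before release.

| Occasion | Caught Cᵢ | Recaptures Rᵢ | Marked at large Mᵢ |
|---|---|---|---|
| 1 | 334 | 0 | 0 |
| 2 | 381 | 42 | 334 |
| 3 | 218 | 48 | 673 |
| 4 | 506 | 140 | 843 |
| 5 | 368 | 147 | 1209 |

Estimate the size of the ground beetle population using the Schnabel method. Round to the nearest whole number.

N ≈ 3038

Σ MᵢCᵢ = 0·334 + 334·381 + 673·218 + 843·506 + 1209·368 = 0 + 127254 + 146714 + 426558 + 444912 = 1145438
Σ Rᵢ = 0 + 42 + 48 + 140 + 147 = 377
N̂ = 1145438 / 377 ≈ 3038.3 → 3038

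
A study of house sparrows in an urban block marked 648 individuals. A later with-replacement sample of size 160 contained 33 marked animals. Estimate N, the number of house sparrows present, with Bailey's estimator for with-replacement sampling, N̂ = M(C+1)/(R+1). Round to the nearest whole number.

N̂ = 648·(160+1)/(33+1) = 648·161/34 = 104328/34 ≈ 3068.47 → 3068

N ≈ 3068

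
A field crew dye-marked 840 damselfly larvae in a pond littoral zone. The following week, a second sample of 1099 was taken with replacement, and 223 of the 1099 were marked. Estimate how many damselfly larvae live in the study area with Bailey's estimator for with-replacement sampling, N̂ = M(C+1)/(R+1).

N = 4125

N̂ = 840·(1099+1)/(223+1) = 840·1100/224 = 924000/224 = 4125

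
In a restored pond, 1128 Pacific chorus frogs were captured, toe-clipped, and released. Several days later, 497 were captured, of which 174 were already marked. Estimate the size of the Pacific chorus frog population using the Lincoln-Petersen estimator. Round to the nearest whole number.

N ≈ 3222

Lincoln-Petersen assumes M/N = R/C, so N = M·C / R.
N = (1128 × 497) / 174 = 560616 / 174 ≈ 3221.9 → 3222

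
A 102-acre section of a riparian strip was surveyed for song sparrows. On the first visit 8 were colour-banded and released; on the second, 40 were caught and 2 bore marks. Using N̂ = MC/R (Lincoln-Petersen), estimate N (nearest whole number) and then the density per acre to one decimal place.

N̂ = 8·40/2 = 320/2 = 160
Density = N̂ / area = 160 / 102 ≈ 1.57 → 1.6 per acre

density ≈ 1.6 song sparrows per acre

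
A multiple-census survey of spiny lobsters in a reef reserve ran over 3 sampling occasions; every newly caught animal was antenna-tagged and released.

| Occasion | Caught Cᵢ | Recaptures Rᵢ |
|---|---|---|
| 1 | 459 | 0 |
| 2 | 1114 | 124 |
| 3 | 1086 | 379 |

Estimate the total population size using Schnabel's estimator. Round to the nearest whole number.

Marked at large before each occasion: Mᵢ = Σⱼ<ᵢ (Cⱼ − Rⱼ) → M1=0, M2=459, M3=1449
Σ MᵢCᵢ = 0·459 + 459·1114 + 1449·1086 = 0 + 511326 + 1573614 = 2084940
Σ Rᵢ = 0 + 124 + 379 = 503
N̂ = 2084940 / 503 ≈ 4145.0 → 4145

N ≈ 4145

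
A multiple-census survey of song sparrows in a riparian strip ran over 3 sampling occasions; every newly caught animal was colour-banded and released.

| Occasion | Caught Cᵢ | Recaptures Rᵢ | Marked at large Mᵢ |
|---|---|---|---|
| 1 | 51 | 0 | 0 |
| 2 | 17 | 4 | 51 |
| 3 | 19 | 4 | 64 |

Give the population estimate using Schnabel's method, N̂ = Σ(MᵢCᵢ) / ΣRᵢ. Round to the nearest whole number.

N ≈ 260

Σ MᵢCᵢ = 0·51 + 51·17 + 64·19 = 0 + 867 + 1216 = 2083
Σ Rᵢ = 0 + 4 + 4 = 8
N̂ = 2083 / 8 ≈ 260.4 → 260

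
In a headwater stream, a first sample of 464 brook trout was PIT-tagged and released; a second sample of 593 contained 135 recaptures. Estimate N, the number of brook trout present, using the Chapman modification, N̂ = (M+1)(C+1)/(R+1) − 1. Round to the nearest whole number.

N̂ = (464+1)(593+1)/(135+1) − 1 = 465·594/136 − 1
= 276210/136 − 1 ≈ 2031.0 − 1 ≈ 2030.0 → 2030

N ≈ 2030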